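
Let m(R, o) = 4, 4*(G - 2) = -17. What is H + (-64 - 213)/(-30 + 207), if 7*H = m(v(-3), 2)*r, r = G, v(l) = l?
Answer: -3532/1239 ≈ -2.8507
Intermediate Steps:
G = -9/4 (G = 2 + (1/4)*(-17) = 2 - 17/4 = -9/4 ≈ -2.2500)
r = -9/4 ≈ -2.2500
H = -9/7 (H = (4*(-9/4))/7 = (1/7)*(-9) = -9/7 ≈ -1.2857)
H + (-64 - 213)/(-30 + 207) = -9/7 + (-64 - 213)/(-30 + 207) = -9/7 - 277/177 = -3532/1239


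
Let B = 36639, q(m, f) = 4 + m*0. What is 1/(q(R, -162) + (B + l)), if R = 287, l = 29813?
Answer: 1/66456 ≈ 1.5048e-5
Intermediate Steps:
q(m, f) = 4 (q(m, f) = 4 + 0 = 4)
1/(q(R, -162) + (B + l)) = 1/(4 + (36639 + 29813)) = 1/(4 + 66452) = 1/66456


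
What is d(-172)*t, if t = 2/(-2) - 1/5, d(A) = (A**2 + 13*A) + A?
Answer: -163056/5 ≈ -32611.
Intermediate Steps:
d(A) = A**2 + 14*A
t = -6/5 (t = 2*(-1/2) - 1*1/5 = -1 - 1/5 = -6/5 ≈ -1.2000)
d(-172)*t = -172*(14 - 172)*(-6/5) = -172*(-158)*(-6/5) = 27176*(-6/5) = -163056/5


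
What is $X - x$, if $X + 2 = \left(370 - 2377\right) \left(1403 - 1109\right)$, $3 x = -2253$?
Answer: $-589309$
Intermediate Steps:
$x = -751$ ($x = \frac{1}{3} \left(-2253\right) = -751$)
$X = -590060$ ($X = -2 + \left(370 - 2377\right) \left(1403 - 1109\right) = -2 - 590058 = -590060$)
$X - x = -590060 - -751 = -590060 + 751 = -589309$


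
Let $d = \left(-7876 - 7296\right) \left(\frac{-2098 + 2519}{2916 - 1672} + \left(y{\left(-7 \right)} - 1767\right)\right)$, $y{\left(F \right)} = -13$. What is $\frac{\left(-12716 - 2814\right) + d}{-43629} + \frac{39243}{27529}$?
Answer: $- \frac{76834786161772}{124510170817} \approx -617.1$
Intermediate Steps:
$d = \frac{8397318907}{311}$ ($d = \left(-7876 - 7296\right) \left(\frac{-2098 + 2519}{2916 - 1672} - 1780\right) = - 15172 \left(\frac{421}{1244} - 1780\right) = \left(-15172\right) \left(- \frac{2213899}{1244}\right) = \frac{8397318907}{311} \approx 2.7001 \cdot 10^{7}$)
$\frac{\left(-12716 - 2814\right) + d}{-43629} + \frac{39243}{27529} = \frac{\left(-12716 - 2814\right) + \frac{8397318907}{311}}{-43629} + \frac{39243}{27529} = \left(-15530 + \frac{8397318907}{311}\right) \left(- \frac{1}{43629}\right) + 39243 \cdot \frac{1}{27529} = \frac{8392489077}{311} \left(- \frac{1}{43629}\right) + \frac{39243}{27529} = - \frac{2797496359}{4522873} + \frac{39243}{27529} = - \frac{76834786161772}{124510170817}$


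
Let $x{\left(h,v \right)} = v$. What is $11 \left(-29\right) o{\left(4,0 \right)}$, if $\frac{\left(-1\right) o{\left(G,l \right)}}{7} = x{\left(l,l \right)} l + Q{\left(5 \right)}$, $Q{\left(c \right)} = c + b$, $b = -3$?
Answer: $4466$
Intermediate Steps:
$Q{\left(c \right)} = -3 + c$ ($Q{\left(c \right)} = c - 3 = -3 + c$)
$o{\left(G,l \right)} = -14 - 7 l^{2}$ ($o{\left(G,l \right)} = - 7 \left(l l + \left(-3 + 5\right)\right) = - 7 \left(l^{2} + 2\right) = - 7 \left(2 + l^{2}\right) = -14 - 7 l^{2}$)
$11 \left(-29\right) o{\left(4,0 \right)} = 11 \left(-29\right) \left(-14 - 7 \cdot 0^{2}\right) = - 319 \left(-14 - 0\right) = - 319 \left(-14 + 0\right) = \left(-319\right) \left(-14\right) = 4466$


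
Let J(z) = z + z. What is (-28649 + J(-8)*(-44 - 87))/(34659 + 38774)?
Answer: -26553/73433 ≈ -0.36160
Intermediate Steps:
J(z) = 2*z
(-28649 + J(-8)*(-44 - 87))/(34659 + 38774) = (-28649 + (2*(-8))*(-44 - 87))/(34659 + 38774) = (-28649 - 16*(-131))/73433 = (-28649 + 2096)*(1/73433) = -26553*1/73433 = -26553/73433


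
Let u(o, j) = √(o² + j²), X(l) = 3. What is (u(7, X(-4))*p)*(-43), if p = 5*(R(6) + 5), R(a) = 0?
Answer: -1075*√58 ≈ -8187.0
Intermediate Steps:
u(o, j) = √(j² + o²)
p = 25 (p = 5*(0 + 5) = 5*5 = 25)
(u(7, X(-4))*p)*(-43) = (√(3² + 7²)*25)*(-43) = (√(9 + 49)*25)*(-43) = (√58*25)*(-43) = (25*√58)*(-43) = -1075*√58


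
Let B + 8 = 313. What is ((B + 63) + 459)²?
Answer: 683929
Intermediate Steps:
B = 305 (B = -8 + 313 = 305)
((B + 63) + 459)² = ((305 + 63) + 459)² = (368 + 459)² = 827² = 683929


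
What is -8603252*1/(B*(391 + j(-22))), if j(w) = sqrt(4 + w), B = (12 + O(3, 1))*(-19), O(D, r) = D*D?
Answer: 480553076/8715243 - 1229036*I*sqrt(2)/2905081 ≈ 55.139 - 0.5983*I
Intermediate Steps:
O(D, r) = D**2
B = -399 (B = (12 + 3**2)*(-19) = (12 + 9)*(-19) = 21*(-19) = -399)
-8603252*1/(B*(391 + j(-22))) = -8603252*(-1/(399*(391 + sqrt(4 - 22)))) = -8603252*(-1/(399*(391 + sqrt(-18)))) = -8603252*(-1/(399*(391 + 3*I*sqrt(2)))) = -8603252/(-156009 - 1197*I*sqrt(2))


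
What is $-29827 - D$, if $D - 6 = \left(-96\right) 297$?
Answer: $-1321$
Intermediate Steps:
$D = -28506$ ($D = 6 - 28512 = -28506$)
$-29827 - D = -29827 - -28506 = -29827 + 28506 = -1321$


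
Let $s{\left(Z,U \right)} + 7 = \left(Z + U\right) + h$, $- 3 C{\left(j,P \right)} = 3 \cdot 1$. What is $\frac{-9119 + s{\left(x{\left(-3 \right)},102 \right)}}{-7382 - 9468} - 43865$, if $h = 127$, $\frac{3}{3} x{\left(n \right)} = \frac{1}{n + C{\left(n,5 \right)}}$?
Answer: $- \frac{2956465411}{67400} \approx -43865.0$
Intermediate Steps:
$C{\left(j,P \right)} = -1$ ($C{\left(j,P \right)} = - \frac{3 \cdot 1}{3} = \left(- \frac{1}{3}\right) 3 = -1$)
$x{\left(n \right)} = \frac{1}{-1 + n}$ ($x{\left(n \right)} = \frac{1}{n - 1} = \frac{1}{-1 + n}$)
$s{\left(Z,U \right)} = 120 + U + Z$ ($s{\left(Z,U \right)} = -7 + \left(\left(Z + U\right) + 127\right) = -7 + \left(\left(U + Z\right) + 127\right) = -7 + \left(127 + U + Z\right) = 120 + U + Z$)
$\frac{-9119 + s{\left(x{\left(-3 \right)},102 \right)}}{-7382 - 9468} - 43865 = \frac{-9119 + \left(120 + 102 + \frac{1}{-1 - 3}\right)}{-7382 - 9468} - 43865 = \frac{-9119 + \left(120 + 102 + \frac{1}{-4}\right)}{-16850} - 43865 = \left(-9119 + \left(120 + 102 - \frac{1}{4}\right)\right) \left(- \frac{1}{16850}\right) - 43865 = \left(-9119 + \frac{887}{4}\right) \left(- \frac{1}{16850}\right) - 43865 = \left(- \frac{35589}{4}\right) \left(- \frac{1}{16850}\right) - 43865 = \frac{35589}{67400} - 43865 = - \frac{2956465411}{67400}$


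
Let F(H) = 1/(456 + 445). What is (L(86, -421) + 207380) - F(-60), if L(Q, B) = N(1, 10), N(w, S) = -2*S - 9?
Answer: 186823250/901 ≈ 2.0735e+5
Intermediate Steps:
N(w, S) = -9 - 2*S
L(Q, B) = -29 (L(Q, B) = -9 - 2*10 = -9 - 20 = -29)
F(H) = 1/901
(L(86, -421) + 207380) - F(-60) = (-29 + 207380) - 1*1/901 = 207351 - 1/901 = 186823250/901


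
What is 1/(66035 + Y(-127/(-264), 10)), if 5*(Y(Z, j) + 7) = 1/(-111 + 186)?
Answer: 375/24760501 ≈ 1.5145e-5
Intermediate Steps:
Y(Z, j) = -2624/375 (Y(Z, j) = -7 + 1/(5*(-111 + 186)) = -7 + (1/5)/75 = -7 + (1/5)*(1/75) = -7 + 1/375 = -2624/375)
1/(66035 + Y(-127/(-264), 10)) = 1/(66035 - 2624/375) = 1/(24760501/375) = 375/24760501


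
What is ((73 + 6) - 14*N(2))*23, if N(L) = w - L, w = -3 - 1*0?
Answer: 3427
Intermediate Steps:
w = -3 (w = -3 + 0 = -3)
N(L) = -3 - L
((73 + 6) - 14*N(2))*23 = ((73 + 6) - 14*(-3 - 1*2))*23 = (79 - 14*(-3 - 2))*23 = (79 - 14*(-5))*23 = (79 + 70)*23 = 149*23 = 3427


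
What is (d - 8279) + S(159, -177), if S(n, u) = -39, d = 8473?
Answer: 155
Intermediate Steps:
(d - 8279) + S(159, -177) = (8473 - 8279) - 39 = 194 - 39 = 155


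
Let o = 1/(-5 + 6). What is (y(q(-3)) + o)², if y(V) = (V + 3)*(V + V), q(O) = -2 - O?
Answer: 81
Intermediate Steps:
o = 1 (o = 1/1 = 1)
y(V) = 2*V*(3 + V) (y(V) = (3 + V)*(2*V) = 2*V*(3 + V))
(y(q(-3)) + o)² = (2*(-2 - 1*(-3))*(3 + (-2 - 1*(-3))) + 1)² = (2*(-2 + 3)*(3 + (-2 + 3)) + 1)² = (2*1*(3 + 1) + 1)² = (2*1*4 + 1)² = (8 + 1)² = 9² = 81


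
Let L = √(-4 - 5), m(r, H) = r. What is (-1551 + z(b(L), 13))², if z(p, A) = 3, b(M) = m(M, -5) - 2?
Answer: 2396304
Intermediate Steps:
L = 3*I (L = √(-9) = 3*I ≈ 3.0*I)
b(M) = -2 + M (b(M) = M - 2 = -2 + M)
(-1551 + z(b(L), 13))² = (-1551 + 3)² = (-1548)² = 2396304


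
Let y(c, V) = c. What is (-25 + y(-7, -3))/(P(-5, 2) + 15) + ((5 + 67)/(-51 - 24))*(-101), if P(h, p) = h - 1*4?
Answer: 6872/75 ≈ 91.627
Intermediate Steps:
P(h, p) = -4 + h (P(h, p) = h - 4 = -4 + h)
(-25 + y(-7, -3))/(P(-5, 2) + 15) + ((5 + 67)/(-51 - 24))*(-101) = (-25 - 7)/((-4 - 5) + 15) + ((5 + 67)/(-51 - 24))*(-101) = -32/(-9 + 15) + (72/(-75))*(-101) = -32/6 + (72*(-1/75))*(-101) = -32*1/6 - 24/25*(-101) = -16/3 + 2424/25 = 6872/75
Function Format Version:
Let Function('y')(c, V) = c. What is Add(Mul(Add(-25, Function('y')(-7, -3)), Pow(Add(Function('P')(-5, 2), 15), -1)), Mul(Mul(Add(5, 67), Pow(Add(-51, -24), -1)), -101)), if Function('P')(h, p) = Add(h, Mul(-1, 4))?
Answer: Rational(6872, 75) ≈ 91.627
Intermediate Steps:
Function('P')(h, p) = Add(-4, h) (Function('P')(h, p) = Add(h, -4) = Add(-4, h))
Add(Mul(Add(-25, Function('y')(-7, -3)), Pow(Add(Function('P')(-5, 2), 15), -1)), Mul(Mul(Add(5, 67), Pow(Add(-51, -24), -1)), -101)) = Add(Mul(Add(-25, -7), Pow(Add(Add(-4, -5), 15), -1)), Mul(Mul(Add(5, 67), Pow(Add(-51, -24), -1)), -101)) = Add(Mul(-32, Pow(Add(-9, 15), -1)), Mul(Mul(72, Pow(-75, -1)), -101)) = Add(Mul(-32, Pow(6, -1)), Mul(Mul(72, Rational(-1, 75)), -101)) = Add(Mul(-32, Rational(1, 6)), Mul(Rational(-24, 25), -101)) = Add(Rational(-16, 3), Rational(2424, 25)) = Rational(6872, 75)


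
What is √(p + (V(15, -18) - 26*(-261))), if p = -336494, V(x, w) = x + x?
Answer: I*√329678 ≈ 574.18*I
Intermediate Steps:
V(x, w) = 2*x
√(p + (V(15, -18) - 26*(-261))) = √(-336494 + (2*15 - 26*(-261))) = √(-336494 + (30 + 6786)) = √(-336494 + 6816) = √(-329678) = I*√329678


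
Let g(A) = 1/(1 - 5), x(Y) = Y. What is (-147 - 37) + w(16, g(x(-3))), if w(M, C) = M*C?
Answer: -188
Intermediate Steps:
g(A) = -¼ (g(A) = 1/(-4) = -¼)
w(M, C) = C*M
(-147 - 37) + w(16, g(x(-3))) = (-147 - 37) - ¼*16 = -184 - 4 = -188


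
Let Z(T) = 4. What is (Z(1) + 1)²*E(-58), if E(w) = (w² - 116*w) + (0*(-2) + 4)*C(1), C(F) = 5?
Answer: 252800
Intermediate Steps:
E(w) = 20 + w² - 116*w (E(w) = (w² - 116*w) + (0*(-2) + 4)*5 = (w² - 116*w) + (0 + 4)*5 = (w² - 116*w) + 4*5 = (w² - 116*w) + 20 = 20 + w² - 116*w)
(Z(1) + 1)²*E(-58) = (4 + 1)²*(20 + (-58)² - 116*(-58)) = 5²*(20 + 3364 + 6728) = 25*10112 = 252800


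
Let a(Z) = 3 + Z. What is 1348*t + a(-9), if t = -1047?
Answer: -1411362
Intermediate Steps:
1348*t + a(-9) = 1348*(-1047) + (3 - 9) = -1411356 - 6 = -1411362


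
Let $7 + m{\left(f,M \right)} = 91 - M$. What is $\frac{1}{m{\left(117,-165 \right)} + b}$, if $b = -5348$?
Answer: $- \frac{1}{5099} \approx -0.00019612$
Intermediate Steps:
$m{\left(f,M \right)} = 84 - M$ ($m{\left(f,M \right)} = -7 - \left(-91 + M\right) = 84 - M$)
$\frac{1}{m{\left(117,-165 \right)} + b} = \frac{1}{\left(84 - -165\right) - 5348} = \frac{1}{\left(84 + 165\right) - 5348} = \frac{1}{249 - 5348} = \frac{1}{-5099} = - \frac{1}{5099}$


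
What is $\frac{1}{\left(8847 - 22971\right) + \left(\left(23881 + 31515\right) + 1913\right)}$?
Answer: $\frac{1}{43185} \approx 2.3156 \cdot 10^{-5}$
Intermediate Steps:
$\frac{1}{\left(8847 - 22971\right) + \left(\left(23881 + 31515\right) + 1913\right)} = \frac{1}{\left(8847 - 22971\right) + \left(55396 + 1913\right)} = \frac{1}{-14124 + 57309} = \frac{1}{43185}$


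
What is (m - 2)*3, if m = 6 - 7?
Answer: -9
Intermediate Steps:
m = -1
(m - 2)*3 = (-1 - 2)*3 = -3*3 = -9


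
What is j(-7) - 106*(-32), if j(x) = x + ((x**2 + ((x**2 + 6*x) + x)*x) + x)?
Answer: 3427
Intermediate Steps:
j(x) = x**2 + 2*x + x*(x**2 + 7*x) (j(x) = x + ((x**2 + (x**2 + 7*x)*x) + x) = x + ((x**2 + x*(x**2 + 7*x)) + x) = x + (x + x**2 + x*(x**2 + 7*x)) = x**2 + 2*x + x*(x**2 + 7*x))
j(-7) - 106*(-32) = -7*(2 + (-7)**2 + 8*(-7)) - 106*(-32) = -7*(2 + 49 - 56) + 3392 = -7*(-5) + 3392 = 35 + 3392 = 3427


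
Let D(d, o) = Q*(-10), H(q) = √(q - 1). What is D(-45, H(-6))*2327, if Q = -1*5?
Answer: 116350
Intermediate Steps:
Q = -5
H(q) = √(-1 + q)
D(d, o) = 50 (D(d, o) = -5*(-10) = 50)
D(-45, H(-6))*2327 = 50*2327 = 116350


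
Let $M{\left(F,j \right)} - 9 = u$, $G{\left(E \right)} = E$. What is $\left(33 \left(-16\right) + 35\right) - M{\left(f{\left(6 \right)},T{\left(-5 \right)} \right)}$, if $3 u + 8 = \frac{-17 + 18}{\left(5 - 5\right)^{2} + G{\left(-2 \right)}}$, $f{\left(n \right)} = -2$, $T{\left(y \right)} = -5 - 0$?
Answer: $- \frac{2995}{6} \approx -499.17$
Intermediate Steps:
$T{\left(y \right)} = -5$ ($T{\left(y \right)} = -5 + 0 = -5$)
$u = - \frac{17}{6}$ ($u = - \frac{8}{3} + \frac{\left(-17 + 18\right) \frac{1}{\left(5 - 5\right)^{2} - 2}}{3} = - \frac{8}{3} + \frac{1 \frac{1}{0^{2} - 2}}{3} = - \frac{8}{3} + \frac{1 \frac{1}{0 - 2}}{3} = - \frac{8}{3} + \frac{1 \frac{1}{-2}}{3} = - \frac{8}{3} + \frac{1 \left(- \frac{1}{2}\right)}{3} = - \frac{8}{3} + \frac{1}{3} \left(- \frac{1}{2}\right) = - \frac{8}{3} - \frac{1}{6} = - \frac{17}{6} \approx -2.8333$)
$M{\left(F,j \right)} = \frac{37}{6}$ ($M{\left(F,j \right)} = 9 - \frac{17}{6} = \frac{37}{6}$)
$\left(33 \left(-16\right) + 35\right) - M{\left(f{\left(6 \right)},T{\left(-5 \right)} \right)} = \left(33 \left(-16\right) + 35\right) - \frac{37}{6} = \left(-528 + 35\right) - \frac{37}{6} = -493 - \frac{37}{6} = - \frac{2995}{6}$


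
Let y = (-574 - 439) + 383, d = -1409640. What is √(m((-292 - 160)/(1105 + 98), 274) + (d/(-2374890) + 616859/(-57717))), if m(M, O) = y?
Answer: I*√12270660017163858289/138456087 ≈ 25.3*I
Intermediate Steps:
y = -630 (y = -1013 + 383 = -630)
m(M, O) = -630
√(m((-292 - 160)/(1105 + 98), 274) + (d/(-2374890) + 616859/(-57717))) = √(-630 + (-1409640/(-2374890) + 616859/(-57717))) = √(-630 + (-1409640*(-1/2374890) + 616859*(-1/57717))) = √(-630 + (46988/79163 - 616859/57717)) = √(-630 - 46120402621/4569050871) = √(-2924622451351/4569050871) = I*√12270660017163858289/138456087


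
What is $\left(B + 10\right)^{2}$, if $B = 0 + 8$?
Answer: $324$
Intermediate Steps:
$B = 8$
$\left(B + 10\right)^{2} = \left(8 + 10\right)^{2} = 18^{2} = 324$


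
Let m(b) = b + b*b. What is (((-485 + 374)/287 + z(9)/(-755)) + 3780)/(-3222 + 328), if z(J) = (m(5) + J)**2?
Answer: -409274484/313543195 ≈ -1.3053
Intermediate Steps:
m(b) = b + b**2
z(J) = (30 + J)**2 (z(J) = (5*(1 + 5) + J)**2 = (5*6 + J)**2 = (30 + J)**2)
(((-485 + 374)/287 + z(9)/(-755)) + 3780)/(-3222 + 328) = (((-485 + 374)/287 + (30 + 9)**2/(-755)) + 3780)/(-3222 + 328) = ((-111*1/287 + 39**2*(-1/755)) + 3780)/(-2894) = ((-111/287 + 1521*(-1/755)) + 3780)*(-1/2894) = ((-111/287 - 1521/755) + 3780)*(-1/2894) = (-520332/216685 + 3780)*(-1/2894) = (818548968/216685)*(-1/2894) = -409274484/313543195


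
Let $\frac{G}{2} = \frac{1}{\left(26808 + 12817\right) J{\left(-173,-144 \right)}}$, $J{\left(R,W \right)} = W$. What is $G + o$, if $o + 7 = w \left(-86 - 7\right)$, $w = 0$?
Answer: $- \frac{19971001}{2853000} \approx -7.0$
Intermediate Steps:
$o = -7$ ($o = -7 + 0 \left(-86 - 7\right) = -7 + 0 \left(-93\right) = -7 + 0 = -7$)
$G = - \frac{1}{2853000}$ ($G = 2 \frac{1}{\left(26808 + 12817\right) \left(-144\right)} = 2 \cdot \frac{1}{39625} \left(- \frac{1}{144}\right) = 2 \left(- \frac{1}{5706000}\right) = - \frac{1}{2853000} \approx -3.5051 \cdot 10^{-7}$)
$G + o = - \frac{1}{2853000} - 7 = - \frac{19971001}{2853000}$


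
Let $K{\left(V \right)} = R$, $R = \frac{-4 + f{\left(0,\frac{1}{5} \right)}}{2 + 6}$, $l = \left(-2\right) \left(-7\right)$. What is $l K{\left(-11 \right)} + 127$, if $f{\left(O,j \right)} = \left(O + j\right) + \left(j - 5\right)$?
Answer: $\frac{2239}{20} \approx 111.95$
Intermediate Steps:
$f{\left(O,j \right)} = -5 + O + 2 j$ ($f{\left(O,j \right)} = \left(O + j\right) + \left(-5 + j\right) = -5 + O + 2 j$)
$l = 14$
$R = - \frac{43}{40}$ ($R = \frac{-4 + \left(-5 + 0 + \frac{2}{5}\right)}{2 + 6} = \frac{-4 + \left(-5 + 0 + 2 \cdot \frac{1}{5}\right)}{8} = \left(-4 + \left(-5 + 0 + \frac{2}{5}\right)\right) \frac{1}{8} = \left(-4 - \frac{23}{5}\right) \frac{1}{8} = \left(- \frac{43}{5}\right) \frac{1}{8} = - \frac{43}{40} \approx -1.075$)
$K{\left(V \right)} = - \frac{43}{40}$
$l K{\left(-11 \right)} + 127 = 14 \left(- \frac{43}{40}\right) + 127 = - \frac{301}{20} + 127 = \frac{2239}{20}$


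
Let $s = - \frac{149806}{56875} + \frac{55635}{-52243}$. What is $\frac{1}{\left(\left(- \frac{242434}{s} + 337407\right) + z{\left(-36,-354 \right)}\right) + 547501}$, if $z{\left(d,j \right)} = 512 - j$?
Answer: $\frac{10990555483}{10455497436800092} \approx 1.0512 \cdot 10^{-6}$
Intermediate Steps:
$s = - \frac{10990555483}{2971320625}$ ($s = \left(-149806\right) \frac{1}{56875} + 55635 \left(- \frac{1}{52243}\right) = - \frac{149806}{56875} - \frac{55635}{52243} = - \frac{10990555483}{2971320625} \approx -3.6989$)
$\frac{1}{\left(\left(- \frac{242434}{s} + 337407\right) + z{\left(-36,-354 \right)}\right) + 547501} = \frac{1}{\left(\left(- \frac{242434}{- \frac{10990555483}{2971320625}} + 337407\right) + \left(512 - -354\right)\right) + 547501} = \frac{1}{\left(\left(\left(-242434\right) \left(- \frac{2971320625}{10990555483}\right) + 337407\right) + \left(512 + 354\right)\right) + 547501} = \frac{1}{\left(\left(\frac{720349144401250}{10990555483} + 337407\right) + 866\right) + 547501} = \frac{1}{\left(\frac{4428639498253831}{10990555483} + 866\right) + 547501} = \frac{1}{\frac{4438157319302109}{10990555483} + 547501} = \frac{1}{\frac{10455497436800092}{10990555483}} = \frac{10990555483}{10455497436800092}$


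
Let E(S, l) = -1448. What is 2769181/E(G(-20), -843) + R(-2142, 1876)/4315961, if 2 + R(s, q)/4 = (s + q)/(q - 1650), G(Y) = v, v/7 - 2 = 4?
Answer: -1350539525446661/706194802664 ≈ -1912.4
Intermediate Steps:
v = 42 (v = 14 + 7*4 = 14 + 28 = 42)
G(Y) = 42
R(s, q) = -8 + 4*(q + s)/(-1650 + q) (R(s, q) = -8 + 4*((s + q)/(q - 1650)) = -8 + 4*((q + s)/(-1650 + q)) = -8 + 4*(q + s)/(-1650 + q))
2769181/E(G(-20), -843) + R(-2142, 1876)/4315961 = 2769181/(-1448) + (4*(3300 - 2142 - 1*1876)/(-1650 + 1876))/4315961 = 2769181*(-1/1448) + (4*(3300 - 2142 - 1876)/226)*(1/4315961) = -2769181/1448 + (4*(1/226)*(-718))*(1/4315961) = -2769181/1448 - 1436/113*1/4315961 = -2769181/1448 - 1436/487703593 = -1350539525446661/706194802664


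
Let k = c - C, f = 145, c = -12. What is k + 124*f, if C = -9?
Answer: 17977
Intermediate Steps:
k = -3 (k = -12 - 1*(-9) = -12 + 9 = -3)
k + 124*f = -3 + 124*145 = -3 + 17980 = 17977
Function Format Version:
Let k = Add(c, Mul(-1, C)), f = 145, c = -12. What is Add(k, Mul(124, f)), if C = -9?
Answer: 17977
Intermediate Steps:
k = -3 (k = Add(-12, Mul(-1, -9)) = Add(-12, 9) = -3)
Add(k, Mul(124, f)) = Add(-3, Mul(124, 145)) = Add(-3, 17980) = 17977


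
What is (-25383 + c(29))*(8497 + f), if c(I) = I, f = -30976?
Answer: 569932566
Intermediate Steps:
(-25383 + c(29))*(8497 + f) = (-25383 + 29)*(8497 - 30976) = -25354*(-22479) = 569932566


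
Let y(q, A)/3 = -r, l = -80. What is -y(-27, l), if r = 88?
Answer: 264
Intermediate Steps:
y(q, A) = -264 (y(q, A) = 3*(-1*88) = 3*(-88) = -264)
-y(-27, l) = -1*(-264) = 264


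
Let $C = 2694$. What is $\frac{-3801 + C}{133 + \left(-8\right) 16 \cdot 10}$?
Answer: $\frac{1107}{1147} \approx 0.96513$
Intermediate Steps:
$\frac{-3801 + C}{133 + \left(-8\right) 16 \cdot 10} = \frac{-3801 + 2694}{133 + \left(-8\right) 16 \cdot 10} = - \frac{1107}{133 - 1280} = - \frac{1107}{-1147} = \left(-1107\right) \left(- \frac{1}{1147}\right) = \frac{1107}{1147}$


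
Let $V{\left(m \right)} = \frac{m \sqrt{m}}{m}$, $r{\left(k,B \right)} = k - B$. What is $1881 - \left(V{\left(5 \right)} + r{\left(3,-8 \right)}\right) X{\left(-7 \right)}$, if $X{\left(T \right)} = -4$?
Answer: $1925 + 4 \sqrt{5} \approx 1933.9$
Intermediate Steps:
$V{\left(m \right)} = \sqrt{m}$ ($V{\left(m \right)} = \frac{m^{\frac{3}{2}}}{m} = \sqrt{m}$)
$1881 - \left(V{\left(5 \right)} + r{\left(3,-8 \right)}\right) X{\left(-7 \right)} = 1881 - \left(\sqrt{5} + \left(3 - -8\right)\right) \left(-4\right) = 1881 - \left(\sqrt{5} + \left(3 + 8\right)\right) \left(-4\right) = 1881 - \left(\sqrt{5} + 11\right) \left(-4\right) = 1881 - \left(11 + \sqrt{5}\right) \left(-4\right) = 1881 - \left(-44 - 4 \sqrt{5}\right) = 1881 + \left(44 + 4 \sqrt{5}\right) = 1925 + 4 \sqrt{5}$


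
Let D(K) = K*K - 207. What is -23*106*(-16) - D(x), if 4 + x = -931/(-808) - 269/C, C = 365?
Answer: 3409716970190911/86977806400 ≈ 39202.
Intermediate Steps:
x = -1057217/294920 (x = -4 + (-931/(-808) - 269/365) = -4 + (-931*(-1/808) - 269*1/365) = -4 + (931/808 - 269/365) = -4 + 122463/294920 = -1057217/294920 ≈ -3.5848)
D(K) = -207 + K² (D(K) = K² - 207 = -207 + K²)
-23*106*(-16) - D(x) = -23*106*(-16) - (-207 + (-1057217/294920)²) = -2438*(-16) - (-207 + 1117707785089/86977806400) = 39008 - 1*(-16886698139711/86977806400) = 39008 + 16886698139711/86977806400 = 3409716970190911/86977806400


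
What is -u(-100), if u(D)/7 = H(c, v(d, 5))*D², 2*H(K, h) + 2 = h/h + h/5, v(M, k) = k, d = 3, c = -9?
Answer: 0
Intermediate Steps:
H(K, h) = -½ + h/10 (H(K, h) = -1 + (h/h + h/5)/2 = -1 + (1 + h*(⅕))/2 = -1 + (1 + h/5)/2 = -1 + (½ + h/10) = -½ + h/10)
u(D) = 0 (u(D) = 7*((-½ + (⅒)*5)*D²) = 7*((-½ + ½)*D²) = 7*(0*D²) = 7*0 = 0)
-u(-100) = -1*0 = 0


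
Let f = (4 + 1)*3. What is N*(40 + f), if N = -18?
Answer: -990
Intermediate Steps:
f = 15 (f = 5*3 = 15)
N*(40 + f) = -18*(40 + 15) = -18*55 = -990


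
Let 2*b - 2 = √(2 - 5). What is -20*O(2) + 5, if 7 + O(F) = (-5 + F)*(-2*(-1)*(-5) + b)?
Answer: -395 + 30*I*√3 ≈ -395.0 + 51.962*I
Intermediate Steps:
b = 1 + I*√3/2 (b = 1 + √(2 - 5)/2 = 1 + √(-3)/2 = 1 + (I*√3)/2 = 1 + I*√3/2 ≈ 1.0 + 0.86602*I)
O(F) = -7 + (-9 + I*√3/2)*(-5 + F) (O(F) = -7 + (-5 + F)*(-2*(-1)*(-5) + (1 + I*√3/2)) = -7 + (-5 + F)*(2*(-5) + (1 + I*√3/2)) = -7 + (-5 + F)*(-10 + (1 + I*√3/2)) = -7 + (-5 + F)*(-9 + I*√3/2) = -7 + (-9 + I*√3/2)*(-5 + F))
-20*O(2) + 5 = -20*(38 - 9*2 - 5*I*√3/2 + (½)*I*2*√3) + 5 = -20*(38 - 18 - 5*I*√3/2 + I*√3) + 5 = -20*(20 - 3*I*√3/2) + 5 = (-400 + 30*I*√3) + 5 = -395 + 30*I*√3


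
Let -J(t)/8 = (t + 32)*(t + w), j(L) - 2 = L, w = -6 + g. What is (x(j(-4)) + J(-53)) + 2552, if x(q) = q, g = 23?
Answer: -3498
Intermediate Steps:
w = 17 (w = -6 + 23 = 17)
j(L) = 2 + L
J(t) = -8*(17 + t)*(32 + t) (J(t) = -8*(t + 32)*(t + 17) = -8*(32 + t)*(17 + t) = -8*(17 + t)*(32 + t))
(x(j(-4)) + J(-53)) + 2552 = ((2 - 4) + (-4352 - 392*(-53) - 8*(-53)**2)) + 2552 = (-2 + (-4352 + 20776 - 8*2809)) + 2552 = (-2 + (-4352 + 20776 - 22472)) + 2552 = (-2 - 6048) + 2552 = -6050 + 2552 = -3498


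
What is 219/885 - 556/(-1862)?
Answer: 149973/274645 ≈ 0.54606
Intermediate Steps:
219/885 - 556/(-1862) = 219*(1/885) - 556*(-1/1862) = 73/295 + 278/931 = 149973/274645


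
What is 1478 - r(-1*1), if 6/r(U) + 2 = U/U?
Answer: 1484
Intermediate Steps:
r(U) = -6 (r(U) = 6/(-2 + U/U) = 6/(-2 + 1) = 6/(-1) = 6*(-1) = -6)
1478 - r(-1*1) = 1478 - 1*(-6) = 1478 + 6 = 1484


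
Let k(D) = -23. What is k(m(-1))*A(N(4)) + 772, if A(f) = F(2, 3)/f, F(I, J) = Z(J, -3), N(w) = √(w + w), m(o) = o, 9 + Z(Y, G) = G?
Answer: 772 + 69*√2 ≈ 869.58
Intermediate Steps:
Z(Y, G) = -9 + G
N(w) = √2*√w (N(w) = √(2*w) = √2*√w)
F(I, J) = -12 (F(I, J) = -9 - 3 = -12)
A(f) = -12/f
k(m(-1))*A(N(4)) + 772 = -(-276)/(√2*√4) + 772 = -(-276)/(√2*2) + 772 = -(-276)/(2*√2) + 772 = -(-276)*√2/4 + 772 = -(-69)*√2 + 772 = 69*√2 + 772 = 772 + 69*√2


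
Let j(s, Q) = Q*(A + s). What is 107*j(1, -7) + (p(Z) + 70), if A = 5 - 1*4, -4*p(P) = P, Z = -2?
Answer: -2855/2 ≈ -1427.5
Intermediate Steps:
p(P) = -P/4
A = 1 (A = 5 - 4 = 1)
j(s, Q) = Q*(1 + s)
107*j(1, -7) + (p(Z) + 70) = 107*(-7*(1 + 1)) + (-¼*(-2) + 70) = 107*(-7*2) + (½ + 70) = 107*(-14) + 141/2 = -1498 + 141/2 = -2855/2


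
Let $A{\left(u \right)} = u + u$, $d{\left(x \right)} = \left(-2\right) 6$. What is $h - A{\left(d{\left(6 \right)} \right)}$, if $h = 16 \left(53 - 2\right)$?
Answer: $840$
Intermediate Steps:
$d{\left(x \right)} = -12$
$A{\left(u \right)} = 2 u$
$h = 816$ ($h = 16 \cdot 51 = 816$)
$h - A{\left(d{\left(6 \right)} \right)} = 816 - 2 \left(-12\right) = 816 - -24 = 816 + 24 = 840$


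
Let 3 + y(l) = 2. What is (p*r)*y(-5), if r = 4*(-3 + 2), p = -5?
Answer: -20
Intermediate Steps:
y(l) = -1 (y(l) = -3 + 2 = -1)
r = -4 (r = 4*(-1) = -4)
(p*r)*y(-5) = -5*(-4)*(-1) = 20*(-1) = -20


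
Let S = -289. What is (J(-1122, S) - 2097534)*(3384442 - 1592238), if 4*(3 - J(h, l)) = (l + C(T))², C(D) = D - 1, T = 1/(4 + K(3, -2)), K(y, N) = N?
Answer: -15187018858587/4 ≈ -3.7968e+12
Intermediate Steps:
T = ½ (T = 1/(4 - 2) = 1/2 = ½ ≈ 0.50000)
C(D) = -1 + D
J(h, l) = 3 - (-½ + l)²/4 (J(h, l) = 3 - (l + (-1 + ½))²/4 = 3 - (l - ½)²/4 = 3 - (-½ + l)²/4)
(J(-1122, S) - 2097534)*(3384442 - 1592238) = ((3 - (-1 + 2*(-289))²/16) - 2097534)*(3384442 - 1592238) = ((3 - (-1 - 578)²/16) - 2097534)*1792204 = ((3 - 1/16*(-579)²) - 2097534)*1792204 = ((3 - 1/16*335241) - 2097534)*1792204 = ((3 - 335241/16) - 2097534)*1792204 = (-335193/16 - 2097534)*1792204 = -33895737/16*1792204 = -15187018858587/4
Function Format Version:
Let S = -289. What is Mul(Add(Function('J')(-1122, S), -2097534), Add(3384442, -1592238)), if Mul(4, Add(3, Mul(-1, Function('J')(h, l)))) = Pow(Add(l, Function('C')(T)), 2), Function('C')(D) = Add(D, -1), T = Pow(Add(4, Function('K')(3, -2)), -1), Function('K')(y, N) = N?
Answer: Rational(-15187018858587, 4) ≈ -3.7968e+12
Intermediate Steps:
T = Rational(1, 2) (T = Pow(Add(4, -2), -1) = Pow(2, -1) = Rational(1, 2) ≈ 0.50000)
Function('C')(D) = Add(-1, D)
Function('J')(h, l) = Add(3, Mul(Rational(-1, 4), Pow(Add(Rational(-1, 2), l), 2))) (Function('J')(h, l) = Add(3, Mul(Rational(-1, 4), Pow(Add(l, Add(-1, Rational(1, 2))), 2))) = Add(3, Mul(Rational(-1, 4), Pow(Add(l, Rational(-1, 2)), 2))) = Add(3, Mul(Rational(-1, 4), Pow(Add(Rational(-1, 2), l), 2))))
Mul(Add(Function('J')(-1122, S), -2097534), Add(3384442, -1592238)) = Mul(Add(Add(3, Mul(Rational(-1, 16), Pow(Add(-1, Mul(2, -289)), 2))), -2097534), Add(3384442, -1592238)) = Mul(Add(Add(3, Mul(Rational(-1, 16), Pow(Add(-1, -578), 2))), -2097534), 1792204) = Mul(Add(Add(3, Mul(Rational(-1, 16), Pow(-579, 2))), -2097534), 1792204) = Mul(Add(Add(3, Mul(Rational(-1, 16), 335241)), -2097534), 1792204) = Mul(Add(Add(3, Rational(-335241, 16)), -2097534), 1792204) = Mul(Add(Rational(-335193, 16), -2097534), 1792204) = Mul(Rational(-33895737, 16), 1792204) = Rational(-15187018858587, 4)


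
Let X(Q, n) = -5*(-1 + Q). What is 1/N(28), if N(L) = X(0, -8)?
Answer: ⅕ ≈ 0.20000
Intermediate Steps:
X(Q, n) = 5 - 5*Q
N(L) = 5 (N(L) = 5 - 5*0 = 5 + 0 = 5)
1/N(28) = 1/5 = ⅕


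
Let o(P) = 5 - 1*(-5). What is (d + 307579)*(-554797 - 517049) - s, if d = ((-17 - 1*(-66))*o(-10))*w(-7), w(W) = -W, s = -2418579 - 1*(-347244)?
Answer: -333351681279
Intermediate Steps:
o(P) = 10 (o(P) = 5 + 5 = 10)
s = -2071335 (s = -2418579 + 347244 = -2071335)
d = 3430 (d = ((-17 - 1*(-66))*10)*(-1*(-7)) = ((-17 + 66)*10)*7 = (49*10)*7 = 490*7 = 3430)
(d + 307579)*(-554797 - 517049) - s = (3430 + 307579)*(-554797 - 517049) - 1*(-2071335) = 311009*(-1071846) + 2071335 = -333353752614 + 2071335 = -333351681279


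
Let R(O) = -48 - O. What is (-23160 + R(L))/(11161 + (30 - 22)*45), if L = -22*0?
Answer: -23208/11521 ≈ -2.0144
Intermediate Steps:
L = 0
(-23160 + R(L))/(11161 + (30 - 22)*45) = (-23160 + (-48 - 1*0))/(11161 + (30 - 22)*45) = (-23160 + (-48 + 0))/(11161 + 8*45) = (-23160 - 48)/(11161 + 360) = -23208/11521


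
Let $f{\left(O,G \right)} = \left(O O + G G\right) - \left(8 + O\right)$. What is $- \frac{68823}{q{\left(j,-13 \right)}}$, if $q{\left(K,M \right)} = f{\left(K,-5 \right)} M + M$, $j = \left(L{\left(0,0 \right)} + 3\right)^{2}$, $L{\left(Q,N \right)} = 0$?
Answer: $\frac{7647}{130} \approx 58.823$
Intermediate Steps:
$j = 9$ ($j = \left(0 + 3\right)^{2} = 3^{2} = 9$)
$f{\left(O,G \right)} = -8 + G^{2} + O^{2} - O$ ($f{\left(O,G \right)} = \left(O^{2} + G^{2}\right) - \left(8 + O\right) = \left(G^{2} + O^{2}\right) - \left(8 + O\right) = -8 + G^{2} + O^{2} - O$)
$q{\left(K,M \right)} = M + M \left(17 + K^{2} - K\right)$ ($q{\left(K,M \right)} = \left(-8 + \left(-5\right)^{2} + K^{2} - K\right) M + M = \left(-8 + 25 + K^{2} - K\right) M + M = \left(17 + K^{2} - K\right) M + M = M \left(17 + K^{2} - K\right) + M = M + M \left(17 + K^{2} - K\right)$)
$- \frac{68823}{q{\left(j,-13 \right)}} = - \frac{68823}{\left(-13\right) \left(18 + 9^{2} - 9\right)} = - \frac{68823}{\left(-13\right) \left(18 + 81 - 9\right)} = - \frac{68823}{\left(-13\right) 90} = - \frac{68823}{-1170} = \left(-68823\right) \left(- \frac{1}{1170}\right) = \frac{7647}{130}$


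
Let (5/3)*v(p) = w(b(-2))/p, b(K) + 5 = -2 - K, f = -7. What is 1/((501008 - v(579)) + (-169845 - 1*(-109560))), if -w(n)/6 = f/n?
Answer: 4825/2126488517 ≈ 2.2690e-6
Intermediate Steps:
b(K) = -7 - K (b(K) = -5 + (-2 - K) = -7 - K)
w(n) = 42/n (w(n) = -(-42)/n = 42/n)
v(p) = -126/(25*p) (v(p) = 3*((42/(-7 - 1*(-2)))/p)/5 = 3*((42/(-7 + 2))/p)/5 = 3*((42/(-5))/p)/5 = 3*((42*(-⅕))/p)/5 = 3*(-42/(5*p))/5 = -126/(25*p))
1/((501008 - v(579)) + (-169845 - 1*(-109560))) = 1/((501008 - (-126)/(25*579)) + (-169845 - 1*(-109560))) = 1/((501008 - (-126)/(25*579)) + (-169845 + 109560)) = 1/((501008 - 1*(-42/4825)) - 60285) = 1/((501008 + 42/4825) - 60285) = 1/(2417363642/4825 - 60285) = 1/(2126488517/4825) = 4825/2126488517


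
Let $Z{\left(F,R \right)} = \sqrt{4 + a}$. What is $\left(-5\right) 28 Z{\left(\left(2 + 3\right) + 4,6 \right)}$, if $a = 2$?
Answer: $- 140 \sqrt{6} \approx -342.93$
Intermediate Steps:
$Z{\left(F,R \right)} = \sqrt{6}$ ($Z{\left(F,R \right)} = \sqrt{4 + 2} = \sqrt{6}$)
$\left(-5\right) 28 Z{\left(\left(2 + 3\right) + 4,6 \right)} = \left(-5\right) 28 \sqrt{6} = - 140 \sqrt{6}$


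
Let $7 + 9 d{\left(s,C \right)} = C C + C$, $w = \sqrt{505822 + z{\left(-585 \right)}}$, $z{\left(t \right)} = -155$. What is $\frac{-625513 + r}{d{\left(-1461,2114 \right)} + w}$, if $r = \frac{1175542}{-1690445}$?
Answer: $- \frac{42549557922854065629}{33793214491993103990} + \frac{85649116404987 \sqrt{505667}}{33793214491993103990} \approx -1.2573$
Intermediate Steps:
$r = - \frac{1175542}{1690445}$ ($r = 1175542 \left(- \frac{1}{1690445}\right) = - \frac{1175542}{1690445} \approx -0.6954$)
$w = \sqrt{505667}$ ($w = \sqrt{505822 - 155} = \sqrt{505667} \approx 711.1$)
$d{\left(s,C \right)} = - \frac{7}{9} + \frac{C}{9} + \frac{C^{2}}{9}$ ($d{\left(s,C \right)} = - \frac{7}{9} + \frac{C C + C}{9} = - \frac{7}{9} + \frac{C^{2} + C}{9} = - \frac{7}{9} + \frac{C + C^{2}}{9} = - \frac{7}{9} + \left(\frac{C}{9} + \frac{C^{2}}{9}\right) = - \frac{7}{9} + \frac{C}{9} + \frac{C^{2}}{9}$)
$\frac{-625513 + r}{d{\left(-1461,2114 \right)} + w} = \frac{-625513 - \frac{1175542}{1690445}}{\left(- \frac{7}{9} + \frac{1}{9} \cdot 2114 + \frac{2114^{2}}{9}\right) + \sqrt{505667}} = - \frac{1057396498827}{1690445 \left(\left(- \frac{7}{9} + \frac{2114}{9} + \frac{1}{9} \cdot 4468996\right) + \sqrt{505667}\right)} = - \frac{1057396498827}{1690445 \left(\left(- \frac{7}{9} + \frac{2114}{9} + \frac{4468996}{9}\right) + \sqrt{505667}\right)} = - \frac{1057396498827}{1690445 \left(\frac{4471103}{9} + \sqrt{505667}\right)}$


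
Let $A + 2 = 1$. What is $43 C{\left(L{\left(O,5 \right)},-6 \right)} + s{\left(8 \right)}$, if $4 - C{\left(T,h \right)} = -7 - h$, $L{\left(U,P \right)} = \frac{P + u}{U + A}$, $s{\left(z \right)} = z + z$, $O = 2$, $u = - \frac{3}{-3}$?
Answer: $231$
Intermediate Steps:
$A = -1$ ($A = -2 + 1 = -1$)
$u = 1$ ($u = \left(-3\right) \left(- \frac{1}{3}\right) = 1$)
$s{\left(z \right)} = 2 z$
$L{\left(U,P \right)} = \frac{1 + P}{-1 + U}$ ($L{\left(U,P \right)} = \frac{P + 1}{U - 1} = \frac{1 + P}{-1 + U}$)
$C{\left(T,h \right)} = 11 + h$ ($C{\left(T,h \right)} = 4 - \left(-7 - h\right) = 4 + \left(7 + h\right) = 11 + h$)
$43 C{\left(L{\left(O,5 \right)},-6 \right)} + s{\left(8 \right)} = 43 \left(11 - 6\right) + 2 \cdot 8 = 43 \cdot 5 + 16 = 215 + 16 = 231$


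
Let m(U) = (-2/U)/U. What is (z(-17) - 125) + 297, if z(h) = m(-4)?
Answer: 1375/8 ≈ 171.88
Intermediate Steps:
m(U) = -2/U²
z(h) = -⅛ (z(h) = -2/(-4)² = -2*1/16 = -⅛)
(z(-17) - 125) + 297 = (-⅛ - 125) + 297 = -1001/8 + 297 = 1375/8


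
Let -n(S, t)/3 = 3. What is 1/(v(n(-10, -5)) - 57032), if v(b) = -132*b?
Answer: -1/55844 ≈ -1.7907e-5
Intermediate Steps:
n(S, t) = -9 (n(S, t) = -3*3 = -9)
1/(v(n(-10, -5)) - 57032) = 1/(-132*(-9) - 57032) = 1/(1188 - 57032) = 1/(-55844) = -1/55844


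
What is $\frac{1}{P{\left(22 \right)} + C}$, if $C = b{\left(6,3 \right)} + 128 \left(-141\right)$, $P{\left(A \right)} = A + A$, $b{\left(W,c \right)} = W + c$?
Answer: $- \frac{1}{17995} \approx -5.5571 \cdot 10^{-5}$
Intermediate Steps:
$P{\left(A \right)} = 2 A$
$C = -18039$ ($C = \left(6 + 3\right) + 128 \left(-141\right) = 9 - 18048 = -18039$)
$\frac{1}{P{\left(22 \right)} + C} = \frac{1}{2 \cdot 22 - 18039} = \frac{1}{44 - 18039} = \frac{1}{-17995} = - \frac{1}{17995}$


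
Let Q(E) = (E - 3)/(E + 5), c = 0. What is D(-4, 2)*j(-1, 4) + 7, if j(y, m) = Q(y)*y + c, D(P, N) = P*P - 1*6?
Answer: 17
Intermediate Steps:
D(P, N) = -6 + P² (D(P, N) = P² - 6 = -6 + P²)
Q(E) = (-3 + E)/(5 + E)
j(y, m) = y*(-3 + y)/(5 + y) (j(y, m) = ((-3 + y)/(5 + y))*y + 0 = y*(-3 + y)/(5 + y) + 0 = y*(-3 + y)/(5 + y))
D(-4, 2)*j(-1, 4) + 7 = (-6 + (-4)²)*(-(-3 - 1)/(5 - 1)) + 7 = (-6 + 16)*(-1*(-4)/4) + 7 = 10*(-1*¼*(-4)) + 7 = 10*1 + 7 = 10 + 7 = 17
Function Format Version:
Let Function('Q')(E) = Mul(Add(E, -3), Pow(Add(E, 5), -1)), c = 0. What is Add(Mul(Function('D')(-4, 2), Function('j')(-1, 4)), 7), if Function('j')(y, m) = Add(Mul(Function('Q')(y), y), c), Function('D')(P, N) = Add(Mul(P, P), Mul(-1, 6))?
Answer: 17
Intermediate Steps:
Function('D')(P, N) = Add(-6, Pow(P, 2)) (Function('D')(P, N) = Add(Pow(P, 2), -6) = Add(-6, Pow(P, 2)))
Function('Q')(E) = Mul(Pow(Add(5, E), -1), Add(-3, E)) (Function('Q')(E) = Mul(Add(-3, E), Pow(Add(5, E), -1)) = Mul(Pow(Add(5, E), -1), Add(-3, E)))
Function('j')(y, m) = Mul(y, Pow(Add(5, y), -1), Add(-3, y)) (Function('j')(y, m) = Add(Mul(Mul(Pow(Add(5, y), -1), Add(-3, y)), y), 0) = Add(Mul(y, Pow(Add(5, y), -1), Add(-3, y)), 0) = Mul(y, Pow(Add(5, y), -1), Add(-3, y)))
Add(Mul(Function('D')(-4, 2), Function('j')(-1, 4)), 7) = Add(Mul(Add(-6, Pow(-4, 2)), Mul(-1, Pow(Add(5, -1), -1), Add(-3, -1))), 7) = Add(Mul(Add(-6, 16), Mul(-1, Pow(4, -1), -4)), 7) = Add(Mul(10, Mul(-1, Rational(1, 4), -4)), 7) = Add(Mul(10, 1), 7) = Add(10, 7) = 17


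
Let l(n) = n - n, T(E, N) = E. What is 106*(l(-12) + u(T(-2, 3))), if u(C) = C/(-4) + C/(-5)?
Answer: 477/5 ≈ 95.400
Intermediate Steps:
l(n) = 0
u(C) = -9*C/20 (u(C) = C*(-1/4) + C*(-1/5) = -C/4 - C/5 = -9*C/20)
106*(l(-12) + u(T(-2, 3))) = 106*(0 - 9/20*(-2)) = 106*(0 + 9/10) = 106*(9/10) = 477/5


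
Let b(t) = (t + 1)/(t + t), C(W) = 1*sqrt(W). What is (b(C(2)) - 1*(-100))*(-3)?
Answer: -603/2 - 3*sqrt(2)/4 ≈ -302.56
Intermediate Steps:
C(W) = sqrt(W)
b(t) = (1 + t)/(2*t) (b(t) = (1 + t)/((2*t)) = (1 + t)*(1/(2*t)) = (1 + t)/(2*t))
(b(C(2)) - 1*(-100))*(-3) = ((1 + sqrt(2))/(2*(sqrt(2))) - 1*(-100))*(-3) = ((sqrt(2)/2)*(1 + sqrt(2))/2 + 100)*(-3) = (sqrt(2)*(1 + sqrt(2))/4 + 100)*(-3) = (100 + sqrt(2)*(1 + sqrt(2))/4)*(-3) = -300 - 3*sqrt(2)*(1 + sqrt(2))/4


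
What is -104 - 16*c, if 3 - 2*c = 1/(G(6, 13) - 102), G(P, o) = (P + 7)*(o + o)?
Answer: -7550/59 ≈ -127.97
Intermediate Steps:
G(P, o) = 2*o*(7 + P) (G(P, o) = (7 + P)*(2*o) = 2*o*(7 + P))
c = 707/472 (c = 3/2 - 1/(2*(2*13*(7 + 6) - 102)) = 3/2 - 1/(2*(2*13*13 - 102)) = 3/2 - 1/(2*(338 - 102)) = 3/2 - ½/236 = 3/2 - ½*1/236 = 3/2 - 1/472 = 707/472 ≈ 1.4979)
-104 - 16*c = -104 - 16*707/472 = -104 - 1414/59 = -7550/59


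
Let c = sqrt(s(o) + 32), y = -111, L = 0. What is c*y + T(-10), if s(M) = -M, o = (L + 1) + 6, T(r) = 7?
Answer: -548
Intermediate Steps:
o = 7 (o = (0 + 1) + 6 = 1 + 6 = 7)
c = 5 (c = sqrt(-1*7 + 32) = sqrt(-7 + 32) = sqrt(25) = 5)
c*y + T(-10) = 5*(-111) + 7 = -555 + 7 = -548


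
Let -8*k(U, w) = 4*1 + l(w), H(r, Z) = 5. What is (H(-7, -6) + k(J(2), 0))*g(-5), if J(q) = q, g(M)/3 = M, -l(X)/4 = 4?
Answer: -195/2 ≈ -97.500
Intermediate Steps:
l(X) = -16 (l(X) = -4*4 = -16)
g(M) = 3*M
k(U, w) = 3/2 (k(U, w) = -(4*1 - 16)/8 = -(4 - 16)/8 = -⅛*(-12) = 3/2)
(H(-7, -6) + k(J(2), 0))*g(-5) = (5 + 3/2)*(3*(-5)) = (13/2)*(-15) = -195/2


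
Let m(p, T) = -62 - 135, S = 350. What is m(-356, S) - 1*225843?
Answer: -226040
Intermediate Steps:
m(p, T) = -197
m(-356, S) - 1*225843 = -197 - 1*225843 = -197 - 225843 = -226040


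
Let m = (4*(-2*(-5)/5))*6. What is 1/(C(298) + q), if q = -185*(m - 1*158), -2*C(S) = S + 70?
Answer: 1/20166 ≈ 4.9588e-5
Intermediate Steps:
C(S) = -35 - S/2 (C(S) = -(S + 70)/2 = -(70 + S)/2 = -35 - S/2)
m = 48 (m = (4*(10*(⅕)))*6 = (4*2)*6 = 8*6 = 48)
q = 20350 (q = -185*(48 - 1*158) = -185*(48 - 158) = -185*(-110) = 20350)
1/(C(298) + q) = 1/((-35 - ½*298) + 20350) = 1/((-35 - 149) + 20350) = 1/(-184 + 20350) = 1/20166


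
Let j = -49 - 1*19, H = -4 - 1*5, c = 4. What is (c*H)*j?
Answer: 2448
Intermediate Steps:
H = -9 (H = -4 - 5 = -9)
j = -68 (j = -49 - 19 = -68)
(c*H)*j = (4*(-9))*(-68) = -36*(-68) = 2448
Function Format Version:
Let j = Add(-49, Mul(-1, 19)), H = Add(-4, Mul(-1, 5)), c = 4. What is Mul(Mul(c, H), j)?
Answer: 2448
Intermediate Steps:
H = -9 (H = Add(-4, -5) = -9)
j = -68 (j = Add(-49, -19) = -68)
Mul(Mul(c, H), j) = Mul(Mul(4, -9), -68) = Mul(-36, -68) = 2448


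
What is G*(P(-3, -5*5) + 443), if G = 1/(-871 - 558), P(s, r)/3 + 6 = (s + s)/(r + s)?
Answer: -5959/20006 ≈ -0.29786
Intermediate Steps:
P(s, r) = -18 + 6*s/(r + s) (P(s, r) = -18 + 3*((s + s)/(r + s)) = -18 + 3*((2*s)/(r + s)) = -18 + 3*(2*s/(r + s)) = -18 + 6*s/(r + s))
G = -1/1429 (G = 1/(-1429) = -1/1429 ≈ -0.00069979)
G*(P(-3, -5*5) + 443) = -(6*(-(-15)*5 - 2*(-3))/(-5*5 - 3) + 443)/1429 = -(6*(-3*(-25) + 6)/(-25 - 3) + 443)/1429 = -(6*(75 + 6)/(-28) + 443)/1429 = -(6*(-1/28)*81 + 443)/1429 = -(-243/14 + 443)/1429 = -1/1429*5959/14 = -5959/20006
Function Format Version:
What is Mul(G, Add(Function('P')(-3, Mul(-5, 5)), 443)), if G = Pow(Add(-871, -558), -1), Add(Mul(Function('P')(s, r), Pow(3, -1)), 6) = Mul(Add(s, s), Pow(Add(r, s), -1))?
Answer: Rational(-5959, 20006) ≈ -0.29786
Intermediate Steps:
Function('P')(s, r) = Add(-18, Mul(6, s, Pow(Add(r, s), -1))) (Function('P')(s, r) = Add(-18, Mul(3, Mul(Add(s, s), Pow(Add(r, s), -1)))) = Add(-18, Mul(3, Mul(Mul(2, s), Pow(Add(r, s), -1)))) = Add(-18, Mul(3, Mul(2, s, Pow(Add(r, s), -1)))) = Add(-18, Mul(6, s, Pow(Add(r, s), -1))))
G = Rational(-1, 1429) (G = Pow(-1429, -1) = Rational(-1, 1429) ≈ -0.00069979)
Mul(G, Add(Function('P')(-3, Mul(-5, 5)), 443)) = Mul(Rational(-1, 1429), Add(Mul(6, Pow(Add(Mul(-5, 5), -3), -1), Add(Mul(-3, Mul(-5, 5)), Mul(-2, -3))), 443)) = Mul(Rational(-1, 1429), Add(Mul(6, Pow(Add(-25, -3), -1), Add(Mul(-3, -25), 6)), 443)) = Mul(Rational(-1, 1429), Add(Mul(6, Pow(-28, -1), Add(75, 6)), 443)) = Mul(Rational(-1, 1429), Add(Mul(6, Rational(-1, 28), 81), 443)) = Mul(Rational(-1, 1429), Add(Rational(-243, 14), 443)) = Mul(Rational(-1, 1429), Rational(5959, 14)) = Rational(-5959, 20006)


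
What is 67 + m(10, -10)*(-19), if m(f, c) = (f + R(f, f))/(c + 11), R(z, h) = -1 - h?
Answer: 86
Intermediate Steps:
m(f, c) = -1/(11 + c) (m(f, c) = (f + (-1 - f))/(c + 11) = -1/(11 + c))
67 + m(10, -10)*(-19) = 67 - 1/(11 - 10)*(-19) = 67 - 1/1*(-19) = 67 - 1*1*(-19) = 67 - 1*(-19) = 67 + 19 = 86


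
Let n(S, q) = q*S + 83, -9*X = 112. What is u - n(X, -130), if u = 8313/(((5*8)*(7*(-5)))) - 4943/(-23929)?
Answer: -514521698393/301505400 ≈ -1706.5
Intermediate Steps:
X = -112/9 (X = -⅑*112 = -112/9 ≈ -12.444)
n(S, q) = 83 + S*q (n(S, q) = S*q + 83 = 83 + S*q)
u = -192001577/33500600 (u = 8313/((40*(-35))) - 4943*(-1/23929) = 8313/(-1400) + 4943/23929 = 8313*(-1/1400) + 4943/23929 = -8313/1400 + 4943/23929 = -192001577/33500600 ≈ -5.7313)
u - n(X, -130) = -192001577/33500600 - (83 - 112/9*(-130)) = -192001577/33500600 - (83 + 14560/9) = -192001577/33500600 - 1*15307/9 = -192001577/33500600 - 15307/9 = -514521698393/301505400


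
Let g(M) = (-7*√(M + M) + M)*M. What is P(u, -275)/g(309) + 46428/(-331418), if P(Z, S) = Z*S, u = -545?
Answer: 23322106789/10804061091 + 1049125*√618/20146491 ≈ 3.4532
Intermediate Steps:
g(M) = M*(M - 7*√2*√M) (g(M) = (-7*√2*√M + M)*M = (M - 7*√2*√M)*M = M*(M - 7*√2*√M))
P(Z, S) = S*Z
P(u, -275)/g(309) + 46428/(-331418) = (-275*(-545))/(309² - 7*√2*309^(3/2)) + 46428/(-331418) = 149875/(95481 - 7*√2*309*√309) + 46428*(-1/331418) = 149875/(95481 - 2163*√618) - 23214/165709 = -23214/165709 + 149875/(95481 - 2163*√618)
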